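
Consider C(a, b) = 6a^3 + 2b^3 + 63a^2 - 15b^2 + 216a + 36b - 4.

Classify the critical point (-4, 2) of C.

local maximum

The mixed partial ∂²C/∂a∂b is 0, so the Hessian at any point is diag(C_aa, C_bb) = diag(18(2a + 7), 6(2b - 5)).
At (-4, 2): H = diag(-18, -6).
Both eigenvalues are negative, so H is negative definite: a local maximum.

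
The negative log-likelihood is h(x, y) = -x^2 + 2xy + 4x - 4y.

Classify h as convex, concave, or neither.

neither

h is quadratic, so its Hessian is the constant matrix H = [[-2, 2], [2, 0]].
det(H) = -4, tr(H) = -2.
det(H) < 0, so H is indefinite: neither convex nor concave.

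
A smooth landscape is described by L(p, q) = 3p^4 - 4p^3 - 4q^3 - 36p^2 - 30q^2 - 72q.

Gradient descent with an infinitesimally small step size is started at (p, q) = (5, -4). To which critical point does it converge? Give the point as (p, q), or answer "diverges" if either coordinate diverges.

(3, -3)

L is separable, so gradient descent decouples: p follows -∂L/∂p, q follows -∂L/∂q.
∂L/∂p = 12p(p - 3)(p + 2); at p=5 this is 840, so p decreases.
∂L/∂q = -12(q + 2)(q + 3); at q=-4 this is -24, so q increases.
p converges to its nearest critical value 3 (a local min of the p-part); q converges to -3. The iterate converges to (3, -3).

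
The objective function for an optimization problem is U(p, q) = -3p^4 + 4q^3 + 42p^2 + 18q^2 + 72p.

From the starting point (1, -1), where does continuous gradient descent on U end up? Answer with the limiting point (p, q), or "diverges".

(-1, 0)

U is separable, so gradient descent decouples: p follows -∂U/∂p, q follows -∂U/∂q.
∂U/∂p = -12(p - 3)(p + 1)(p + 2); at p=1 this is 144, so p decreases.
∂U/∂q = 12q(q + 3); at q=-1 this is -24, so q increases.
p converges to its nearest critical value -1 (a local min of the p-part); q converges to 0. The iterate converges to (-1, 0).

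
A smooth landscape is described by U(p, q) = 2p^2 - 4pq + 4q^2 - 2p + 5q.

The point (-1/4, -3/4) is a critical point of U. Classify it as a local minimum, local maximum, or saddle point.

local minimum

The Hessian of U is constant: H = [[4, -4], [-4, 8]].
det(H) = 4·8 − (-4)² = 16.
det(H) > 0 and tr(H) = 12 > 0, so H is positive definite and the point is a local minimum.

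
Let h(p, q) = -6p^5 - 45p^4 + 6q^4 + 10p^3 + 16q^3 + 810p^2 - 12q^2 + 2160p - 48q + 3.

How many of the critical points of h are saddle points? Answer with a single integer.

6

h separates as a function of p plus a function of q, so ∇h=0 decouples.
∂h/∂p = -30(p - 3)(p + 2)(p + 3)(p + 4) = 0 at p ∈ {-4, -3, -2, 3}; ∂h/∂q = 24(q - 1)(q + 1)(q + 2) = 0 at q ∈ {-2, -1, 1}.
The Hessian is diagonal: diag(h_pp, h_qq). Second derivatives: h_pp(-4)=420, h_pp(-3)=-180, h_pp(-2)=300, h_pp(3)=-6300; h_qq(-2)=72, h_qq(-1)=-48, h_qq(1)=144.
Saddle points occur where the two diagonal entries have opposite signs: (-4, -1), (-3, -2), (-3, 1), (-2, -1), (3, -2), (3, 1). Count: 6.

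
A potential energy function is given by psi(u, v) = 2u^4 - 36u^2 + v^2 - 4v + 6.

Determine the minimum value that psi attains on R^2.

-160

psi(u,v) separates as P(u) + Q(v) + 6, so its minimum is min P + min Q + 6.
P'(u) = 8u(u - 3)(u + 3) vanishes at u ∈ {-3, 0, 3}; Q'(v) = 2v - 4 vanishes at v ∈ {2}.
Local minima of P (where P''>0): P(-3)=-162, P(3)=-162. Local minima of Q: Q(2)=-4.
So the global minimum of psi is P(-3) + Q(2) + 6 = -162 − 4 + 6 = -160, attained at (-3, 2).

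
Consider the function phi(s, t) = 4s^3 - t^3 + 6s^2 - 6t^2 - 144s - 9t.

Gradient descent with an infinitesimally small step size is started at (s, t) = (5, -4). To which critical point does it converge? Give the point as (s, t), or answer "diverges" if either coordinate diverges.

(3, -3)

phi is separable, so gradient descent decouples: s follows -∂phi/∂s, t follows -∂phi/∂t.
∂phi/∂s = 12(s - 3)(s + 4); at s=5 this is 216, so s decreases.
∂phi/∂t = -3(t + 1)(t + 3); at t=-4 this is -9, so t increases.
s converges to its nearest critical value 3 (a local min of the s-part); t converges to -3. The iterate converges to (3, -3).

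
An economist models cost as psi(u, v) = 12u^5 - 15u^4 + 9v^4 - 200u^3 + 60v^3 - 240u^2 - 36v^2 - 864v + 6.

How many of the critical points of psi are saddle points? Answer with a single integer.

6

psi separates as a function of u plus a function of v, so ∇psi=0 decouples.
∂psi/∂u = 60u(u - 4)(u + 1)(u + 2) = 0 at u ∈ {-2, -1, 0, 4}; ∂psi/∂v = 36(v - 2)(v + 3)(v + 4) = 0 at v ∈ {-4, -3, 2}.
The Hessian is diagonal: diag(psi_uu, psi_vv). Second derivatives: psi_uu(-2)=-720, psi_uu(-1)=300, psi_uu(0)=-480, psi_uu(4)=7200; psi_vv(-4)=216, psi_vv(-3)=-180, psi_vv(2)=1080.
Saddle points occur where the two diagonal entries have opposite signs: (-2, -4), (-2, 2), (-1, -3), (0, -4), (0, 2), (4, -3). Count: 6.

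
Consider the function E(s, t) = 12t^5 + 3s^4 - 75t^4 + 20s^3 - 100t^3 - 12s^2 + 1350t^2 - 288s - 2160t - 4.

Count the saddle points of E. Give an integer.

E separates as a function of s plus a function of t, so ∇E=0 decouples.
∂E/∂s = 12(s - 2)(s + 3)(s + 4) = 0 at s ∈ {-4, -3, 2}; ∂E/∂t = 60(t - 4)(t - 3)(t - 1)(t + 3) = 0 at t ∈ {-3, 1, 3, 4}.
The Hessian is diagonal: diag(E_ss, E_tt). Second derivatives: E_ss(-4)=72, E_ss(-3)=-60, E_ss(2)=360; E_tt(-3)=-10080, E_tt(1)=1440, E_tt(3)=-720, E_tt(4)=1260.
Saddle points occur where the two diagonal entries have opposite signs: (-4, -3), (-4, 3), (-3, 1), (-3, 4), (2, -3), (2, 3). Count: 6.

6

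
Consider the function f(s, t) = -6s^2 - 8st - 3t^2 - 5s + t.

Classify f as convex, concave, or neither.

concave

f is quadratic, so its Hessian is the constant matrix H = [[-12, -8], [-8, -6]].
det(H) = 8, tr(H) = -18.
det(H) > 0 and tr(H) < 0, so H is negative definite everywhere: concave.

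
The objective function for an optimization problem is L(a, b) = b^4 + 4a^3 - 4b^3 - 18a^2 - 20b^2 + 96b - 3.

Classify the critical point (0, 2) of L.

local maximum

The mixed partial ∂²L/∂a∂b is 0, so the Hessian at any point is diag(L_aa, L_bb) = diag(12(2a - 3), 4(3b^2 - 6b - 10)).
At (0, 2): H = diag(-36, -40).
Both eigenvalues are negative, so H is negative definite: a local maximum.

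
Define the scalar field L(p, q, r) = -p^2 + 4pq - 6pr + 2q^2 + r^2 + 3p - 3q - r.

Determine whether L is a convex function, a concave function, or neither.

neither

L is quadratic, so its Hessian is the constant matrix H = [[-2, 4, -6], [4, 4, 0], [-6, 0, 2]].
Leading principal minors: -2, -24, -192.
Neither pattern holds ⇒ H is indefinite ⇒ neither convex nor concave.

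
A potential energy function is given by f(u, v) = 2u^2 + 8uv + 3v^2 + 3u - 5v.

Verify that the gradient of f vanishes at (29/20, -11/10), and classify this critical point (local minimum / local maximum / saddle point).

saddle point

∇f = (4u + 8v + 3, 8u + 6v - 5); substituting (29/20, -11/10) gives ∇f = (0, 0), so (29/20, -11/10) is indeed a critical point.
The Hessian of f is constant: H = [[4, 8], [8, 6]].
det(H) = 4·6 − 8² = -40.
Since det(H) < 0, H is indefinite and the critical point is a saddle point.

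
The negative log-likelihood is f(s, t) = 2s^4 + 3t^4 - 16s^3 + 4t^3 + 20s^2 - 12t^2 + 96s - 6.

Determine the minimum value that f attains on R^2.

-96

f(s,t) separates as P(s) + Q(t) − 6, so its minimum is min P + min Q − 6.
P'(s) = 8(s - 4)(s - 3)(s + 1) vanishes at s ∈ {-1, 3, 4}; Q'(t) = 12t(t - 1)(t + 2) vanishes at t ∈ {-2, 0, 1}.
Local minima of P (where P''>0): P(-1)=-58, P(4)=192. Local minima of Q: Q(-2)=-32, Q(1)=-5.
So the global minimum of f is P(-1) + Q(-2) − 6 = -58 − 32 − 6 = -96, attained at (-1, -2).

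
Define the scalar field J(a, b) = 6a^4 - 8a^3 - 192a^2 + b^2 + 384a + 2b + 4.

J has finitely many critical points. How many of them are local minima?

J separates as a function of a plus a function of b, so ∇J=0 decouples.
∂J/∂a = 24(a - 4)(a - 1)(a + 4) = 0 at a ∈ {-4, 1, 4}; ∂J/∂b = 2(b + 1) = 0 at b ∈ {-1}.
The Hessian is diagonal: diag(J_aa, J_bb). Second derivatives: J_aa(-4)=960, J_aa(1)=-360, J_aa(4)=576; J_bb(-1)=2.
Local minima occur where both diagonal entries positive: (-4, -1), (4, -1). Count: 2.

2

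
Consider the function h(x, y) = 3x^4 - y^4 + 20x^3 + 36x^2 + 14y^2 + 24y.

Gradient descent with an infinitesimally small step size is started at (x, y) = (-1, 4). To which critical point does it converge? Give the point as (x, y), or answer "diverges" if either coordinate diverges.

h is separable, so gradient descent decouples: x follows -∂h/∂x, y follows -∂h/∂y.
∂h/∂x = 12x(x + 2)(x + 3); at x=-1 this is -24, so x increases.
∂h/∂y = -4(y - 3)(y + 1)(y + 2); at y=4 this is -120, so y increases.
The y-coordinate has no critical point in that direction and runs off to infinity.

diverges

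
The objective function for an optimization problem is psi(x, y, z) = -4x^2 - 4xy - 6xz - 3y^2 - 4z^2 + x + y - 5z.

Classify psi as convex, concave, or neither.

psi is quadratic, so its Hessian is the constant matrix H = [[-8, -4, -6], [-4, -6, 0], [-6, 0, -8]].
Leading principal minors: -8, 32, -40.
Signs alternate −, +, − ⇒ H ≺ 0 ⇒ concave.

concave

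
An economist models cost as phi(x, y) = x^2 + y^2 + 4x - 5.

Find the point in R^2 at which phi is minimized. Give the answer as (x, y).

(-2, 0)

phi(x,y) separates as P(x) + Q(y) − 5, so its minimum is min P + min Q − 5.
P'(x) = 2x + 4 vanishes at x ∈ {-2}; Q'(y) = 2y vanishes at y ∈ {0}.
Local minima of P (where P''>0): P(-2)=-4. Local minima of Q: Q(0)=0.
So the global minimum of phi is P(-2) + Q(0) − 5 = -4 + 0 − 5 = -9, attained at (-2, 0).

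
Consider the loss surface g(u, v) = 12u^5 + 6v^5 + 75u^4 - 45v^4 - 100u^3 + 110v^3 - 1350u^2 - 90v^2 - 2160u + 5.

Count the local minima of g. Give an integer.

g separates as a function of u plus a function of v, so ∇g=0 decouples.
∂g/∂u = 60(u - 3)(u + 1)(u + 3)(u + 4) = 0 at u ∈ {-4, -3, -1, 3}; ∂g/∂v = 30v(v - 3)(v - 2)(v - 1) = 0 at v ∈ {0, 1, 2, 3}.
The Hessian is diagonal: diag(g_uu, g_vv). Second derivatives: g_uu(-4)=-1260, g_uu(-3)=720, g_uu(-1)=-1440, g_uu(3)=10080; g_vv(0)=-180, g_vv(1)=60, g_vv(2)=-60, g_vv(3)=180.
Local minima occur where both diagonal entries positive: (-3, 1), (-3, 3), (3, 1), (3, 3). Count: 4.

4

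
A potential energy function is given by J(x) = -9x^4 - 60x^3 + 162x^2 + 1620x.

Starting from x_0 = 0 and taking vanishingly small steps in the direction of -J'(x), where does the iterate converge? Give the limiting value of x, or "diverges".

J'(x) = -36(x - 3)(x + 3)(x + 5), so J'(0) = 1620.
Gradient descent moves in the -J' direction, i.e. x is decreasing.
The nearest critical point in that direction is x = -3, where J'' = 432 > 0 (a local minimum). The iterate converges there.

-3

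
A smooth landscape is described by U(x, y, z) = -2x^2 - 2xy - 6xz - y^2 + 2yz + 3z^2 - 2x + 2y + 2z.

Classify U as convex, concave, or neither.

neither

U is quadratic, so its Hessian is the constant matrix H = [[-4, -2, -6], [-2, -2, 2], [-6, 2, 6]].
Leading principal minors: -4, 4, 160.
Neither pattern holds ⇒ H is indefinite ⇒ neither convex nor concave.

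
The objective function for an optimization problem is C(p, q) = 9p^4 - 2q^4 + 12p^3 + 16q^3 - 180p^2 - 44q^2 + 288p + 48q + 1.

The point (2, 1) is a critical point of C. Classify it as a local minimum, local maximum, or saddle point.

saddle point

The mixed partial ∂²C/∂p∂q is 0, so the Hessian at any point is diag(C_pp, C_qq) = diag(36(3p^2 + 2p - 10), 8(-3q^2 + 12q - 11)).
At (2, 1): H = diag(216, -16).
The eigenvalues have opposite signs, so H is indefinite: a saddle point.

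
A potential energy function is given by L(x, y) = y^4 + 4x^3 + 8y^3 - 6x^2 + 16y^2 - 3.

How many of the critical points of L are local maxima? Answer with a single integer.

L separates as a function of x plus a function of y, so ∇L=0 decouples.
∂L/∂x = 12x(x - 1) = 0 at x ∈ {0, 1}; ∂L/∂y = 4y(y + 2)(y + 4) = 0 at y ∈ {-4, -2, 0}.
The Hessian is diagonal: diag(L_xx, L_yy). Second derivatives: L_xx(0)=-12, L_xx(1)=12; L_yy(-4)=32, L_yy(-2)=-16, L_yy(0)=32.
Local maxima occur where both diagonal entries negative: (0, -2). Count: 1.

1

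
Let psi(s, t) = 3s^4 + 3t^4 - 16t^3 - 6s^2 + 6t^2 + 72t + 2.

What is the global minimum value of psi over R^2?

psi(s,t) separates as P(s) + Q(t) + 2, so its minimum is min P + min Q + 2.
P'(s) = 12s(s - 1)(s + 1) vanishes at s ∈ {-1, 0, 1}; Q'(t) = 12(t - 3)(t - 2)(t + 1) vanishes at t ∈ {-1, 2, 3}.
Local minima of P (where P''>0): P(-1)=-3, P(1)=-3. Local minima of Q: Q(-1)=-47, Q(3)=81.
So the global minimum of psi is P(-1) + Q(-1) + 2 = -3 − 47 + 2 = -48, attained at (-1, -1).

-48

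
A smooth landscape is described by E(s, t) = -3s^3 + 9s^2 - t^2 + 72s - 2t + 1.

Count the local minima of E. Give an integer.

0

E separates as a function of s plus a function of t, so ∇E=0 decouples.
∂E/∂s = -9(s - 4)(s + 2) = 0 at s ∈ {-2, 4}; ∂E/∂t = -2(t + 1) = 0 at t ∈ {-1}.
The Hessian is diagonal: diag(E_ss, E_tt). Second derivatives: E_ss(-2)=54, E_ss(4)=-54; E_tt(-1)=-2.
Local minima occur where both diagonal entries positive: none. Count: 0.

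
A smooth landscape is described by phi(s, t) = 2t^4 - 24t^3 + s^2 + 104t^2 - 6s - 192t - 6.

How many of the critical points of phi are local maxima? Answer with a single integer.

phi separates as a function of s plus a function of t, so ∇phi=0 decouples.
∂phi/∂s = 2(s - 3) = 0 at s ∈ {3}; ∂phi/∂t = 8(t - 4)(t - 3)(t - 2) = 0 at t ∈ {2, 3, 4}.
The Hessian is diagonal: diag(phi_ss, phi_tt). Second derivatives: phi_ss(3)=2; phi_tt(2)=16, phi_tt(3)=-8, phi_tt(4)=16.
Local maxima occur where both diagonal entries negative: none. Count: 0.

0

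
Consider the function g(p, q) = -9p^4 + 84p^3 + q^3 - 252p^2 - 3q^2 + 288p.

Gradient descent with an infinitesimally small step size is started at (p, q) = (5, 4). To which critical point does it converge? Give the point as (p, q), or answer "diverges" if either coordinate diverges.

g is separable, so gradient descent decouples: p follows -∂g/∂p, q follows -∂g/∂q.
∂g/∂p = -36(p - 4)(p - 2)(p - 1); at p=5 this is -432, so p increases.
∂g/∂q = 3q(q - 2); at q=4 this is 24, so q decreases.
The p-coordinate has no critical point in that direction and runs off to infinity.

diverges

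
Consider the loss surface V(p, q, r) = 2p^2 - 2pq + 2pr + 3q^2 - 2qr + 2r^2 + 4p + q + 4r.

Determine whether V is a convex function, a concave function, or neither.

convex

V is quadratic, so its Hessian is the constant matrix H = [[4, -2, 2], [-2, 6, -2], [2, -2, 4]].
Leading principal minors: 4, 20, 56.
All positive ⇒ H ≻ 0 ⇒ convex.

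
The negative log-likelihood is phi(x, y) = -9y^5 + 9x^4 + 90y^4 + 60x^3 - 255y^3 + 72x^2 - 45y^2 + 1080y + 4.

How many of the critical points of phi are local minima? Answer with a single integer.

phi separates as a function of x plus a function of y, so ∇phi=0 decouples.
∂phi/∂x = 36x(x + 1)(x + 4) = 0 at x ∈ {-4, -1, 0}; ∂phi/∂y = -45(y - 4)(y - 3)(y - 2)(y + 1) = 0 at y ∈ {-1, 2, 3, 4}.
The Hessian is diagonal: diag(phi_xx, phi_yy). Second derivatives: phi_xx(-4)=432, phi_xx(-1)=-108, phi_xx(0)=144; phi_yy(-1)=2700, phi_yy(2)=-270, phi_yy(3)=180, phi_yy(4)=-450.
Local minima occur where both diagonal entries positive: (-4, -1), (-4, 3), (0, -1), (0, 3). Count: 4.

4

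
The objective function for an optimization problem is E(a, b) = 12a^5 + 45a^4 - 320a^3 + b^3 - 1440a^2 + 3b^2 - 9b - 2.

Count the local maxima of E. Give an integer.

E separates as a function of a plus a function of b, so ∇E=0 decouples.
∂E/∂a = 60a(a - 4)(a + 3)(a + 4) = 0 at a ∈ {-4, -3, 0, 4}; ∂E/∂b = 3(b - 1)(b + 3) = 0 at b ∈ {-3, 1}.
The Hessian is diagonal: diag(E_aa, E_bb). Second derivatives: E_aa(-4)=-1920, E_aa(-3)=1260, E_aa(0)=-2880, E_aa(4)=13440; E_bb(-3)=-12, E_bb(1)=12.
Local maxima occur where both diagonal entries negative: (-4, -3), (0, -3). Count: 2.

2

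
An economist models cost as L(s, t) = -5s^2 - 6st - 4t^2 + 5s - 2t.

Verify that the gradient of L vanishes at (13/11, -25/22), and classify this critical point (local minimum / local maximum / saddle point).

∇L = (-10s - 6t + 5, -6s - 8t - 2); substituting (13/11, -25/22) gives ∇L = (0, 0), so (13/11, -25/22) is indeed a critical point.
The Hessian of L is constant: H = [[-10, -6], [-6, -8]].
det(H) = (-10)·(-8) − (-6)² = 44.
det(H) > 0 and tr(H) = -18 < 0, so H is negative definite and the point is a local maximum.

local maximum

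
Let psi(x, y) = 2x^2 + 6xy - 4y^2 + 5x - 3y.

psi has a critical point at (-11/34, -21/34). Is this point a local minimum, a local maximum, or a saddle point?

The Hessian of psi is constant: H = [[4, 6], [6, -8]].
det(H) = 4·(-8) − 6² = -68.
Since det(H) < 0, H is indefinite and the critical point is a saddle point.

saddle point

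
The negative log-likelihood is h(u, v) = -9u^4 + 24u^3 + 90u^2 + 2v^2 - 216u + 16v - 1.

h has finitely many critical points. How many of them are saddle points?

h separates as a function of u plus a function of v, so ∇h=0 decouples.
∂h/∂u = -36(u - 3)(u - 1)(u + 2) = 0 at u ∈ {-2, 1, 3}; ∂h/∂v = 4(v + 4) = 0 at v ∈ {-4}.
The Hessian is diagonal: diag(h_uu, h_vv). Second derivatives: h_uu(-2)=-540, h_uu(1)=216, h_uu(3)=-360; h_vv(-4)=4.
Saddle points occur where the two diagonal entries have opposite signs: (-2, -4), (3, -4). Count: 2.

2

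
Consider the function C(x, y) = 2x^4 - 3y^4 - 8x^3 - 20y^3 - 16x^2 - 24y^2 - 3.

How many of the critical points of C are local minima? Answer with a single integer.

C separates as a function of x plus a function of y, so ∇C=0 decouples.
∂C/∂x = 8x(x - 4)(x + 1) = 0 at x ∈ {-1, 0, 4}; ∂C/∂y = -12y(y + 1)(y + 4) = 0 at y ∈ {-4, -1, 0}.
The Hessian is diagonal: diag(C_xx, C_yy). Second derivatives: C_xx(-1)=40, C_xx(0)=-32, C_xx(4)=160; C_yy(-4)=-144, C_yy(-1)=36, C_yy(0)=-48.
Local minima occur where both diagonal entries positive: (-1, -1), (4, -1). Count: 2.

2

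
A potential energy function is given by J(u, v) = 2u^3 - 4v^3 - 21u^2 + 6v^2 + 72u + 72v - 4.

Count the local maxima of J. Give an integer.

1

J separates as a function of u plus a function of v, so ∇J=0 decouples.
∂J/∂u = 6(u - 4)(u - 3) = 0 at u ∈ {3, 4}; ∂J/∂v = -12(v - 3)(v + 2) = 0 at v ∈ {-2, 3}.
The Hessian is diagonal: diag(J_uu, J_vv). Second derivatives: J_uu(3)=-6, J_uu(4)=6; J_vv(-2)=60, J_vv(3)=-60.
Local maxima occur where both diagonal entries negative: (3, 3). Count: 1.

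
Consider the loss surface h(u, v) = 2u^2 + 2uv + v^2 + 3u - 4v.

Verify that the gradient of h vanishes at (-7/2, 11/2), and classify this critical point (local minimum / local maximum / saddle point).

local minimum

∇h = (4u + 2v + 3, 2u + 2v - 4); substituting (-7/2, 11/2) gives ∇h = (0, 0), so (-7/2, 11/2) is indeed a critical point.
The Hessian of h is constant: H = [[4, 2], [2, 2]].
det(H) = 4·2 − 2² = 4.
det(H) > 0 and tr(H) = 6 > 0, so H is positive definite and the point is a local minimum.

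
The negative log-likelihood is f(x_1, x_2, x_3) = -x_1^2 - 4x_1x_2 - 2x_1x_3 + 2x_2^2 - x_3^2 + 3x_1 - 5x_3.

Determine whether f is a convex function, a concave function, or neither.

neither

f is quadratic, so its Hessian is the constant matrix H = [[-2, -4, -2], [-4, 4, 0], [-2, 0, -2]].
Leading principal minors: -2, -24, 32.
Neither pattern holds ⇒ H is indefinite ⇒ neither convex nor concave.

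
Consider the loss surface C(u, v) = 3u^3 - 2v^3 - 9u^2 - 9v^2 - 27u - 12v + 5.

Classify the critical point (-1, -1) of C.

local maximum

The mixed partial ∂²C/∂u∂v is 0, so the Hessian at any point is diag(C_uu, C_vv) = diag(18(u - 1), -6(2v + 3)).
At (-1, -1): H = diag(-36, -6).
Both eigenvalues are negative, so H is negative definite: a local maximum.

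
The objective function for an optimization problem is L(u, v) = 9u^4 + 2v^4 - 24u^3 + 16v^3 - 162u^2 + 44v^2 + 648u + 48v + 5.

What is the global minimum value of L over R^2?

L(u,v) separates as P(u) + Q(v) + 5, so its minimum is min P + min Q + 5.
P'(u) = 36(u - 3)(u - 2)(u + 3) vanishes at u ∈ {-3, 2, 3}; Q'(v) = 8(v + 1)(v + 2)(v + 3) vanishes at v ∈ {-3, -2, -1}.
Local minima of P (where P''>0): P(-3)=-2025, P(3)=567. Local minima of Q: Q(-3)=-18, Q(-1)=-18.
So the global minimum of L is P(-3) + Q(-3) + 5 = -2025 − 18 + 5 = -2038, attained at (-3, -3).

-2038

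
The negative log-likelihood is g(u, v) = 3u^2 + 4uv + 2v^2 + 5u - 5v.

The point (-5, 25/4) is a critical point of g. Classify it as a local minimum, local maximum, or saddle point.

local minimum

The Hessian of g is constant: H = [[6, 4], [4, 4]].
det(H) = 6·4 − 4² = 8.
det(H) > 0 and tr(H) = 10 > 0, so H is positive definite and the point is a local minimum.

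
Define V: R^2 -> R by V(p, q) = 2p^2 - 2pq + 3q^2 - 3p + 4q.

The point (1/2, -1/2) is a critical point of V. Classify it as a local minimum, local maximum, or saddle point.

The Hessian of V is constant: H = [[4, -2], [-2, 6]].
det(H) = 4·6 − (-2)² = 20.
det(H) > 0 and tr(H) = 10 > 0, so H is positive definite and the point is a local minimum.

local minimum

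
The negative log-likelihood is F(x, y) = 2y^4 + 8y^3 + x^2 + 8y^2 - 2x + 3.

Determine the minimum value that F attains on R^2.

F(x,y) separates as P(x) + Q(y) + 3, so its minimum is min P + min Q + 3.
P'(x) = 2x - 2 vanishes at x ∈ {1}; Q'(y) = 8y(y + 1)(y + 2) vanishes at y ∈ {-2, -1, 0}.
Local minima of P (where P''>0): P(1)=-1. Local minima of Q: Q(-2)=0, Q(0)=0.
So the global minimum of F is P(1) + Q(-2) + 3 = -1 + 0 + 3 = 2, attained at (1, -2).

2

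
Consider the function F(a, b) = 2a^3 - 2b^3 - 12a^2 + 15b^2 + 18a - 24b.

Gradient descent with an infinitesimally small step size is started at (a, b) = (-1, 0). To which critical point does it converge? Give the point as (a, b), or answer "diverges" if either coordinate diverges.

F is separable, so gradient descent decouples: a follows -∂F/∂a, b follows -∂F/∂b.
∂F/∂a = 6(a - 3)(a - 1); at a=-1 this is 48, so a decreases.
∂F/∂b = -6(b - 4)(b - 1); at b=0 this is -24, so b increases.
The a-coordinate has no critical point in that direction and runs off to infinity.

diverges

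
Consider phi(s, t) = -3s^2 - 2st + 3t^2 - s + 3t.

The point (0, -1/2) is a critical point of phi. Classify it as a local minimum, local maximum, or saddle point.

The Hessian of phi is constant: H = [[-6, -2], [-2, 6]].
det(H) = (-6)·6 − (-2)² = -40.
Since det(H) < 0, H is indefinite and the critical point is a saddle point.

saddle point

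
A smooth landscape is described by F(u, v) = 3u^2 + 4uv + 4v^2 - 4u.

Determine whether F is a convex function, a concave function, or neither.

convex

F is quadratic, so its Hessian is the constant matrix H = [[6, 4], [4, 8]].
det(H) = 32, tr(H) = 14.
det(H) > 0 and tr(H) > 0, so H is positive definite everywhere: convex.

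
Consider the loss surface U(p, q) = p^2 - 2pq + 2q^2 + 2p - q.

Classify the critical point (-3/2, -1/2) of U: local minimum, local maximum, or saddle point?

local minimum

The Hessian of U is constant: H = [[2, -2], [-2, 4]].
det(H) = 2·4 − (-2)² = 4.
det(H) > 0 and tr(H) = 6 > 0, so H is positive definite and the point is a local minimum.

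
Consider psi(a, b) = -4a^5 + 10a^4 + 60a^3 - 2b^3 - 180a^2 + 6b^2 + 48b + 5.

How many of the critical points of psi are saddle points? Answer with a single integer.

4

psi separates as a function of a plus a function of b, so ∇psi=0 decouples.
∂psi/∂a = -20a(a - 3)(a - 2)(a + 3) = 0 at a ∈ {-3, 0, 2, 3}; ∂psi/∂b = -6(b - 4)(b + 2) = 0 at b ∈ {-2, 4}.
The Hessian is diagonal: diag(psi_aa, psi_bb). Second derivatives: psi_aa(-3)=1800, psi_aa(0)=-360, psi_aa(2)=200, psi_aa(3)=-360; psi_bb(-2)=36, psi_bb(4)=-36.
Saddle points occur where the two diagonal entries have opposite signs: (-3, 4), (0, -2), (2, 4), (3, -2). Count: 4.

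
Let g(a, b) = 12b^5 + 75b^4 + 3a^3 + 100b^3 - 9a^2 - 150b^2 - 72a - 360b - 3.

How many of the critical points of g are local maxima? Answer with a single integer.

g separates as a function of a plus a function of b, so ∇g=0 decouples.
∂g/∂a = 9(a - 4)(a + 2) = 0 at a ∈ {-2, 4}; ∂g/∂b = 60(b - 1)(b + 1)(b + 2)(b + 3) = 0 at b ∈ {-3, -2, -1, 1}.
The Hessian is diagonal: diag(g_aa, g_bb). Second derivatives: g_aa(-2)=-54, g_aa(4)=54; g_bb(-3)=-480, g_bb(-2)=180, g_bb(-1)=-240, g_bb(1)=1440.
Local maxima occur where both diagonal entries negative: (-2, -3), (-2, -1). Count: 2.

2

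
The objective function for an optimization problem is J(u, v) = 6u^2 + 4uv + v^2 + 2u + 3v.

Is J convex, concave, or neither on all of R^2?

J is quadratic, so its Hessian is the constant matrix H = [[12, 4], [4, 2]].
det(H) = 8, tr(H) = 14.
det(H) > 0 and tr(H) > 0, so H is positive definite everywhere: convex.

convex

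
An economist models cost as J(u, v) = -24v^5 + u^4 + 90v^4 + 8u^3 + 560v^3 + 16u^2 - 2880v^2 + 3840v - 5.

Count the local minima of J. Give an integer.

J separates as a function of u plus a function of v, so ∇J=0 decouples.
∂J/∂u = 4u(u + 2)(u + 4) = 0 at u ∈ {-4, -2, 0}; ∂J/∂v = -120(v - 4)(v - 2)(v - 1)(v + 4) = 0 at v ∈ {-4, 1, 2, 4}.
The Hessian is diagonal: diag(J_uu, J_vv). Second derivatives: J_uu(-4)=32, J_uu(-2)=-16, J_uu(0)=32; J_vv(-4)=28800, J_vv(1)=-1800, J_vv(2)=1440, J_vv(4)=-5760.
Local minima occur where both diagonal entries positive: (-4, -4), (-4, 2), (0, -4), (0, 2). Count: 4.

4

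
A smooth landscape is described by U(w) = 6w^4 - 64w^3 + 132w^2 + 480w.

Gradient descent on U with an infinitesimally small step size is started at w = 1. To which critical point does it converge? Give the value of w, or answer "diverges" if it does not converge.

-1

U'(w) = 24(w - 5)(w - 4)(w + 1), so U'(1) = 576.
Gradient descent moves in the -U' direction, i.e. w is decreasing.
The nearest critical point in that direction is w = -1, where U'' = 720 > 0 (a local minimum). The iterate converges there.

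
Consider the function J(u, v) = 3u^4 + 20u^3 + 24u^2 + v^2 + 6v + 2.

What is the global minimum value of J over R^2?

-135

J(u,v) separates as P(u) + Q(v) + 2, so its minimum is min P + min Q + 2.
P'(u) = 12u(u + 1)(u + 4) vanishes at u ∈ {-4, -1, 0}; Q'(v) = 2v + 6 vanishes at v ∈ {-3}.
Local minima of P (where P''>0): P(-4)=-128, P(0)=0. Local minima of Q: Q(-3)=-9.
So the global minimum of J is P(-4) + Q(-3) + 2 = -128 − 9 + 2 = -135, attained at (-4, -3).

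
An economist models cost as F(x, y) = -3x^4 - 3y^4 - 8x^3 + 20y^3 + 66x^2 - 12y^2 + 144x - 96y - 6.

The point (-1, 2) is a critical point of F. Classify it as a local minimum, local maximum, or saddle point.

The mixed partial ∂²F/∂x∂y is 0, so the Hessian at any point is diag(F_xx, F_yy) = diag(12(-3x^2 - 4x + 11), 12(-3y^2 + 10y - 2)).
At (-1, 2): H = diag(144, 72).
Both eigenvalues are positive, so H is positive definite: a local minimum.

local minimum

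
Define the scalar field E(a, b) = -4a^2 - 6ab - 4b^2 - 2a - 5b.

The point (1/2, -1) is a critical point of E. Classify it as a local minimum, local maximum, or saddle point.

local maximum

The Hessian of E is constant: H = [[-8, -6], [-6, -8]].
det(H) = (-8)·(-8) − (-6)² = 28.
det(H) > 0 and tr(H) = -16 < 0, so H is negative definite and the point is a local maximum.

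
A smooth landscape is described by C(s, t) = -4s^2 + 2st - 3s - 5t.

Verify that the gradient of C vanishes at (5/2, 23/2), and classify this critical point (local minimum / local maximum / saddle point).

saddle point

∇C = (-8s + 2t - 3, 2s - 5); substituting (5/2, 23/2) gives ∇C = (0, 0), so (5/2, 23/2) is indeed a critical point.
The Hessian of C is constant: H = [[-8, 2], [2, 0]].
det(H) = (-8)·0 − 2² = -4.
Since det(H) < 0, H is indefinite and the critical point is a saddle point.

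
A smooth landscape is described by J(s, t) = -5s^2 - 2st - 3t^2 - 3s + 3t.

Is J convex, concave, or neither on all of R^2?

concave

J is quadratic, so its Hessian is the constant matrix H = [[-10, -2], [-2, -6]].
det(H) = 56, tr(H) = -16.
det(H) > 0 and tr(H) < 0, so H is negative definite everywhere: concave.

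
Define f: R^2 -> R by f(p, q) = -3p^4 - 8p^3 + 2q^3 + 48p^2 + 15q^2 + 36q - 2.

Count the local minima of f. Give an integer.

1

f separates as a function of p plus a function of q, so ∇f=0 decouples.
∂f/∂p = -12p(p - 2)(p + 4) = 0 at p ∈ {-4, 0, 2}; ∂f/∂q = 6(q + 2)(q + 3) = 0 at q ∈ {-3, -2}.
The Hessian is diagonal: diag(f_pp, f_qq). Second derivatives: f_pp(-4)=-288, f_pp(0)=96, f_pp(2)=-144; f_qq(-3)=-6, f_qq(-2)=6.
Local minima occur where both diagonal entries positive: (0, -2). Count: 1.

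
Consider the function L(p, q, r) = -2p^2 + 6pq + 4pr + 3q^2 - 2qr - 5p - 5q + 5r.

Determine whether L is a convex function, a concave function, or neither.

L is quadratic, so its Hessian is the constant matrix H = [[-4, 6, 4], [6, 6, -2], [4, -2, 0]].
Leading principal minors: -4, -60, -176.
Neither pattern holds ⇒ H is indefinite ⇒ neither convex nor concave.

neither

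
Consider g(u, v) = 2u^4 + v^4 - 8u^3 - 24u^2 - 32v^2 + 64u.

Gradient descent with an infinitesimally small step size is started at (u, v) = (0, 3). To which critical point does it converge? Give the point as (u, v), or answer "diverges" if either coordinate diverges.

(-2, 4)

g is separable, so gradient descent decouples: u follows -∂g/∂u, v follows -∂g/∂v.
∂g/∂u = 8(u - 4)(u - 1)(u + 2); at u=0 this is 64, so u decreases.
∂g/∂v = 4v(v - 4)(v + 4); at v=3 this is -84, so v increases.
u converges to its nearest critical value -2 (a local min of the u-part); v converges to 4. The iterate converges to (-2, 4).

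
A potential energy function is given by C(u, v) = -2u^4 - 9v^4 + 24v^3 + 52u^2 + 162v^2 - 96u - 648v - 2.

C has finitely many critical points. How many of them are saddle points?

4

C separates as a function of u plus a function of v, so ∇C=0 decouples.
∂C/∂u = -8(u - 3)(u - 1)(u + 4) = 0 at u ∈ {-4, 1, 3}; ∂C/∂v = -36(v - 3)(v - 2)(v + 3) = 0 at v ∈ {-3, 2, 3}.
The Hessian is diagonal: diag(C_uu, C_vv). Second derivatives: C_uu(-4)=-280, C_uu(1)=80, C_uu(3)=-112; C_vv(-3)=-1080, C_vv(2)=180, C_vv(3)=-216.
Saddle points occur where the two diagonal entries have opposite signs: (-4, 2), (1, -3), (1, 3), (3, 2). Count: 4.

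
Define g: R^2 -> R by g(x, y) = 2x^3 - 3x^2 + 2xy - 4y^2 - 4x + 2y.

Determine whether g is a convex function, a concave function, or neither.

The term 2x^3 is cubic, so the Hessian is not constant.
∂²g/∂x² = 12x - 6, which takes both signs as x varies (negative for sufficiently negative x). A diagonal entry of the Hessian changing sign means the Hessian is neither positive- nor negative-semidefinite on all of R^2.

neither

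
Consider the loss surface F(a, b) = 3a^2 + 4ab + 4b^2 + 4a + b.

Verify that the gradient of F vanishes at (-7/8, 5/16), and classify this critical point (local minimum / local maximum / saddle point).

local minimum

∇F = (6a + 4b + 4, 4a + 8b + 1); substituting (-7/8, 5/16) gives ∇F = (0, 0), so (-7/8, 5/16) is indeed a critical point.
The Hessian of F is constant: H = [[6, 4], [4, 8]].
det(H) = 6·8 − 4² = 32.
det(H) > 0 and tr(H) = 14 > 0, so H is positive definite and the point is a local minimum.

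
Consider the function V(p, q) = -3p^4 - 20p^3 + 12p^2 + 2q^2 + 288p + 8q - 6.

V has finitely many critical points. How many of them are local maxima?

V separates as a function of p plus a function of q, so ∇V=0 decouples.
∂V/∂p = -12(p - 2)(p + 3)(p + 4) = 0 at p ∈ {-4, -3, 2}; ∂V/∂q = 4(q + 2) = 0 at q ∈ {-2}.
The Hessian is diagonal: diag(V_pp, V_qq). Second derivatives: V_pp(-4)=-72, V_pp(-3)=60, V_pp(2)=-360; V_qq(-2)=4.
Local maxima occur where both diagonal entries negative: none. Count: 0.

0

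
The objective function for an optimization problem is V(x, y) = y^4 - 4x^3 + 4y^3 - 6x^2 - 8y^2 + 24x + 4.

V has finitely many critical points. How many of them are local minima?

V separates as a function of x plus a function of y, so ∇V=0 decouples.
∂V/∂x = -12(x - 1)(x + 2) = 0 at x ∈ {-2, 1}; ∂V/∂y = 4y(y - 1)(y + 4) = 0 at y ∈ {-4, 0, 1}.
The Hessian is diagonal: diag(V_xx, V_yy). Second derivatives: V_xx(-2)=36, V_xx(1)=-36; V_yy(-4)=80, V_yy(0)=-16, V_yy(1)=20.
Local minima occur where both diagonal entries positive: (-2, -4), (-2, 1). Count: 2.

2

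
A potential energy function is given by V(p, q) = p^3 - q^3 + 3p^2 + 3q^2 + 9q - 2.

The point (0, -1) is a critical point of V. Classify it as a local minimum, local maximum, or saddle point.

The mixed partial ∂²V/∂p∂q is 0, so the Hessian at any point is diag(V_pp, V_qq) = diag(6(p + 1), 6(-q + 1)).
At (0, -1): H = diag(6, 12).
Both eigenvalues are positive, so H is positive definite: a local minimum.

local minimum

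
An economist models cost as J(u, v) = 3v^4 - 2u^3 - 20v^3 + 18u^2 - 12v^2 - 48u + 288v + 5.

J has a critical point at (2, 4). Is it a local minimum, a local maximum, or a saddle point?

The mixed partial ∂²J/∂u∂v is 0, so the Hessian at any point is diag(J_uu, J_vv) = diag(12(-u + 3), 12(3v^2 - 10v - 2)).
At (2, 4): H = diag(12, 72).
Both eigenvalues are positive, so H is positive definite: a local minimum.

local minimum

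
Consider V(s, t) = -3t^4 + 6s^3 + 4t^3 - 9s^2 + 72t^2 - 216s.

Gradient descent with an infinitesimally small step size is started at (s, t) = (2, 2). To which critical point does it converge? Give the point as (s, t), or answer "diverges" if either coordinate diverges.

(4, 0)

V is separable, so gradient descent decouples: s follows -∂V/∂s, t follows -∂V/∂t.
∂V/∂s = 18(s - 4)(s + 3); at s=2 this is -180, so s increases.
∂V/∂t = -12t(t - 4)(t + 3); at t=2 this is 240, so t decreases.
s converges to its nearest critical value 4 (a local min of the s-part); t converges to 0. The iterate converges to (4, 0).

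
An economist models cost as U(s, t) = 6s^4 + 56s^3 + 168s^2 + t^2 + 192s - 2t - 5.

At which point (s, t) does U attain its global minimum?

(-4, 1)

U(s,t) separates as P(s) + Q(t) − 5, so its minimum is min P + min Q − 5.
P'(s) = 24(s + 1)(s + 2)(s + 4) vanishes at s ∈ {-4, -2, -1}; Q'(t) = 2(t - 1) vanishes at t ∈ {1}.
Local minima of P (where P''>0): P(-4)=-128, P(-1)=-74. Local minima of Q: Q(1)=-1.
So the global minimum of U is P(-4) + Q(1) − 5 = -128 − 1 − 5 = -134, attained at (-4, 1).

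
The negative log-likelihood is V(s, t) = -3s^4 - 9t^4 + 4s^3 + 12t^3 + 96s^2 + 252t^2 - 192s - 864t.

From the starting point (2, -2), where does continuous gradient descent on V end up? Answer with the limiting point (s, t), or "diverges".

(1, 2)

V is separable, so gradient descent decouples: s follows -∂V/∂s, t follows -∂V/∂t.
∂V/∂s = -12(s - 4)(s - 1)(s + 4); at s=2 this is 144, so s decreases.
∂V/∂t = -36(t - 3)(t - 2)(t + 4); at t=-2 this is -1440, so t increases.
s converges to its nearest critical value 1 (a local min of the s-part); t converges to 2. The iterate converges to (1, 2).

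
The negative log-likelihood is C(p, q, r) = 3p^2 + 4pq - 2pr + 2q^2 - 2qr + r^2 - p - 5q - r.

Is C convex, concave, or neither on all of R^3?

convex

C is quadratic, so its Hessian is the constant matrix H = [[6, 4, -2], [4, 4, -2], [-2, -2, 2]].
Leading principal minors: 6, 8, 8.
All positive ⇒ H ≻ 0 ⇒ convex.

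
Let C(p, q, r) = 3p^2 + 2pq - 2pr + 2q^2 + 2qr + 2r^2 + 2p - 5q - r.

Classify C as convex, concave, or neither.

C is quadratic, so its Hessian is the constant matrix H = [[6, 2, -2], [2, 4, 2], [-2, 2, 4]].
Leading principal minors: 6, 20, 24.
All positive ⇒ H ≻ 0 ⇒ convex.

convex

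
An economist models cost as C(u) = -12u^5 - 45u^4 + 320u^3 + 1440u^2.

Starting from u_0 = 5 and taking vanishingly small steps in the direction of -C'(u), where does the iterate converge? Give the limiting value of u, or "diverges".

diverges

C'(u) = -60u(u - 4)(u + 3)(u + 4), so C'(5) = -21600.
Gradient descent moves in the -C' direction, i.e. u is increasing.
There is no critical point above u=5, and C' keeps the same sign, so the iterate runs off to +∞.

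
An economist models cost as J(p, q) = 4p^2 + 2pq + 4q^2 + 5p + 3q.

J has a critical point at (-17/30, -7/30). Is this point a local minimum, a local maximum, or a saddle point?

The Hessian of J is constant: H = [[8, 2], [2, 8]].
det(H) = 8·8 − 2² = 60.
det(H) > 0 and tr(H) = 16 > 0, so H is positive definite and the point is a local minimum.

local minimum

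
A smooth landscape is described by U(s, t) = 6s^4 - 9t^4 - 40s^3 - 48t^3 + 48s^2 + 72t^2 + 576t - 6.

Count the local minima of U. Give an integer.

U separates as a function of s plus a function of t, so ∇U=0 decouples.
∂U/∂s = 24s(s - 4)(s - 1) = 0 at s ∈ {0, 1, 4}; ∂U/∂t = -36(t - 2)(t + 2)(t + 4) = 0 at t ∈ {-4, -2, 2}.
The Hessian is diagonal: diag(U_ss, U_tt). Second derivatives: U_ss(0)=96, U_ss(1)=-72, U_ss(4)=288; U_tt(-4)=-432, U_tt(-2)=288, U_tt(2)=-864.
Local minima occur where both diagonal entries positive: (0, -2), (4, -2). Count: 2.

2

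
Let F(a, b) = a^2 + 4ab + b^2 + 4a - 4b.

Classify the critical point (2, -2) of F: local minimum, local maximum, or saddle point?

saddle point

The Hessian of F is constant: H = [[2, 4], [4, 2]].
det(H) = 2·2 − 4² = -12.
Since det(H) < 0, H is indefinite and the critical point is a saddle point.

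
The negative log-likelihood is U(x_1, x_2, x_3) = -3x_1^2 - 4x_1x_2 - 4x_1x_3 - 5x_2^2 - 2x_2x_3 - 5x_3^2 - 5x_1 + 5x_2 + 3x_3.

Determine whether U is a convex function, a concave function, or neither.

concave

U is quadratic, so its Hessian is the constant matrix H = [[-6, -4, -4], [-4, -10, -2], [-4, -2, -10]].
Leading principal minors: -6, 44, -320.
Signs alternate −, +, − ⇒ H ≺ 0 ⇒ concave.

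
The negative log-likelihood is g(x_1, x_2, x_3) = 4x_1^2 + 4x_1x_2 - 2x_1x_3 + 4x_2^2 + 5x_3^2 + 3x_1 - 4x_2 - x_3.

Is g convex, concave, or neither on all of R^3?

convex

g is quadratic, so its Hessian is the constant matrix H = [[8, 4, -2], [4, 8, 0], [-2, 0, 10]].
Leading principal minors: 8, 48, 448.
All positive ⇒ H ≻ 0 ⇒ convex.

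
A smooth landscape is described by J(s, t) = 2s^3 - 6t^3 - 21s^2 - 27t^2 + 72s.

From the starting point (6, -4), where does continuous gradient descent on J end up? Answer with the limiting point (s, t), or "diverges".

J is separable, so gradient descent decouples: s follows -∂J/∂s, t follows -∂J/∂t.
∂J/∂s = 6(s - 4)(s - 3); at s=6 this is 36, so s decreases.
∂J/∂t = -18t(t + 3); at t=-4 this is -72, so t increases.
s converges to its nearest critical value 4 (a local min of the s-part); t converges to -3. The iterate converges to (4, -3).

(4, -3)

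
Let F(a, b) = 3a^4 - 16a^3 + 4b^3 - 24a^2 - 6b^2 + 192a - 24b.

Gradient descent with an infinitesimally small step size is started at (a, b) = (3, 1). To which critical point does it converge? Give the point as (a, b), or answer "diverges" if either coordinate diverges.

F is separable, so gradient descent decouples: a follows -∂F/∂a, b follows -∂F/∂b.
∂F/∂a = 12(a - 4)(a - 2)(a + 2); at a=3 this is -60, so a increases.
∂F/∂b = 12(b - 2)(b + 1); at b=1 this is -24, so b increases.
a converges to its nearest critical value 4 (a local min of the a-part); b converges to 2. The iterate converges to (4, 2).

(4, 2)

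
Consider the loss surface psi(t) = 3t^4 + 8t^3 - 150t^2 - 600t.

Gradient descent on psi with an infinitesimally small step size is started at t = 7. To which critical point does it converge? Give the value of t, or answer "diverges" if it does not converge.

5

psi'(t) = 12(t - 5)(t + 2)(t + 5), so psi'(7) = 2592.
Gradient descent moves in the -psi' direction, i.e. t is decreasing.
The nearest critical point in that direction is t = 5, where psi'' = 840 > 0 (a local minimum). The iterate converges there.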